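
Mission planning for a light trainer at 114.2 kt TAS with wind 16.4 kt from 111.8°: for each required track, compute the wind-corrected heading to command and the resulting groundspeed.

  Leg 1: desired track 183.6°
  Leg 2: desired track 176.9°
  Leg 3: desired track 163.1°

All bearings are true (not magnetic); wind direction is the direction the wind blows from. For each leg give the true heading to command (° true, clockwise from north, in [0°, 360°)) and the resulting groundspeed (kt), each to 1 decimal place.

Leg 1: desired track 183.6°; wind correction -7.8° → command heading 175.8°, groundspeed 108.0 kt
Leg 2: desired track 176.9°; wind correction -7.5° → command heading 169.4°, groundspeed 106.3 kt
Leg 3: desired track 163.1°; wind correction -6.4° → command heading 156.7°, groundspeed 103.2 kt

Leg 1: heading=175.8°, groundspeed=108.0 kt
Leg 2: heading=169.4°, groundspeed=106.3 kt
Leg 3: heading=156.7°, groundspeed=103.2 kt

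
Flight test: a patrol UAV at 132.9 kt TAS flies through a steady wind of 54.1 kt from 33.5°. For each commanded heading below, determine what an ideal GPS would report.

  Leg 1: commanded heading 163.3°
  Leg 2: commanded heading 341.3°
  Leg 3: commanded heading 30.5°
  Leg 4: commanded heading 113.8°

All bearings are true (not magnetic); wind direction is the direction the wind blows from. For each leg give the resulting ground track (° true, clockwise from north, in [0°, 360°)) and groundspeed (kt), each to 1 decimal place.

Leg 1: heading 163.3°; drift +13.9° → track 177.2°, groundspeed 172.6 kt
Leg 2: heading 341.3°; drift -23.2° → track 318.1°, groundspeed 108.5 kt
Leg 3: heading 30.5°; drift -2.1° → track 28.4°, groundspeed 78.9 kt
Leg 4: heading 113.8°; drift +23.3° → track 137.1°, groundspeed 134.8 kt

Leg 1: track=177.2°, groundspeed=172.6 kt
Leg 2: track=318.1°, groundspeed=108.5 kt
Leg 3: track=28.4°, groundspeed=78.9 kt
Leg 4: track=137.1°, groundspeed=134.8 kt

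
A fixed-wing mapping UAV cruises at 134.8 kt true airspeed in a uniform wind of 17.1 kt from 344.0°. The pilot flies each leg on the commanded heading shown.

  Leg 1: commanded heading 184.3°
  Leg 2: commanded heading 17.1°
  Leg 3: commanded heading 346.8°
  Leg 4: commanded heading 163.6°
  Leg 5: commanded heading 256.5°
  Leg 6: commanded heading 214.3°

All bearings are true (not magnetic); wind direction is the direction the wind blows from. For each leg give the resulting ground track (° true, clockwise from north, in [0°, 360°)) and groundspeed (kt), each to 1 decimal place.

Leg 1: track=182.0°, groundspeed=151.0 kt
Leg 2: track=21.5°, groundspeed=120.8 kt
Leg 3: track=347.2°, groundspeed=117.7 kt
Leg 4: track=163.6°, groundspeed=151.9 kt
Leg 5: track=249.2°, groundspeed=135.1 kt
Leg 6: track=209.1°, groundspeed=146.3 kt

Leg 1: heading 184.3°; drift -2.3° → track 182.0°, groundspeed 151.0 kt
Leg 2: heading 17.1°; drift +4.4° → track 21.5°, groundspeed 120.8 kt
Leg 3: heading 346.8°; drift +0.4° → track 347.2°, groundspeed 117.7 kt
Leg 4: heading 163.6°; drift +0.0° → track 163.6°, groundspeed 151.9 kt
Leg 5: heading 256.5°; drift -7.3° → track 249.2°, groundspeed 135.1 kt
Leg 6: heading 214.3°; drift -5.2° → track 209.1°, groundspeed 146.3 kt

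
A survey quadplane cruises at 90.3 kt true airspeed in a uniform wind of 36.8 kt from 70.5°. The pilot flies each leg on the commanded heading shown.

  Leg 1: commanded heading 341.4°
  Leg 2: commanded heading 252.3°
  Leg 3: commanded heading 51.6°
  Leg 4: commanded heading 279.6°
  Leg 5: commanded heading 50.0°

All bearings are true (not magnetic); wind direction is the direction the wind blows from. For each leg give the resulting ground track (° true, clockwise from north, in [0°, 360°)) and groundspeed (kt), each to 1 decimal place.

Leg 1: heading 341.4°; drift -22.3° → track 319.1°, groundspeed 97.0 kt
Leg 2: heading 252.3°; drift -0.5° → track 251.8°, groundspeed 127.1 kt
Leg 3: heading 51.6°; drift -12.1° → track 39.5°, groundspeed 56.8 kt
Leg 4: heading 279.6°; drift -8.3° → track 271.3°, groundspeed 123.8 kt
Leg 5: heading 50.0°; drift -13.0° → track 37.0°, groundspeed 57.3 kt

Leg 1: track=319.1°, groundspeed=97.0 kt
Leg 2: track=251.8°, groundspeed=127.1 kt
Leg 3: track=39.5°, groundspeed=56.8 kt
Leg 4: track=271.3°, groundspeed=123.8 kt
Leg 5: track=37.0°, groundspeed=57.3 kt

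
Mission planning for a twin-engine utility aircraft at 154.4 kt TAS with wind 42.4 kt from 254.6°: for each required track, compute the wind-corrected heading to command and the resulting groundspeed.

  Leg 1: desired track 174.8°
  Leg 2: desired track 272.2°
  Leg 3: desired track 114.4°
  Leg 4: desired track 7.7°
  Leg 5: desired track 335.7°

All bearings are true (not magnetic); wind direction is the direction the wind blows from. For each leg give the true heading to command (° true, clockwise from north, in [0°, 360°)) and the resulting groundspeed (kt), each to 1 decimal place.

Leg 1: desired track 174.8°; wind correction +15.7° → command heading 190.5°, groundspeed 141.1 kt
Leg 2: desired track 272.2°; wind correction -4.8° → command heading 267.4°, groundspeed 113.5 kt
Leg 3: desired track 114.4°; wind correction +10.1° → command heading 124.5°, groundspeed 184.6 kt
Leg 4: desired track 7.7°; wind correction -14.6° → command heading 353.1°, groundspeed 166.0 kt
Leg 5: desired track 335.7°; wind correction -15.7° → command heading 320.0°, groundspeed 142.0 kt

Leg 1: heading=190.5°, groundspeed=141.1 kt
Leg 2: heading=267.4°, groundspeed=113.5 kt
Leg 3: heading=124.5°, groundspeed=184.6 kt
Leg 4: heading=353.1°, groundspeed=166.0 kt
Leg 5: heading=320.0°, groundspeed=142.0 kt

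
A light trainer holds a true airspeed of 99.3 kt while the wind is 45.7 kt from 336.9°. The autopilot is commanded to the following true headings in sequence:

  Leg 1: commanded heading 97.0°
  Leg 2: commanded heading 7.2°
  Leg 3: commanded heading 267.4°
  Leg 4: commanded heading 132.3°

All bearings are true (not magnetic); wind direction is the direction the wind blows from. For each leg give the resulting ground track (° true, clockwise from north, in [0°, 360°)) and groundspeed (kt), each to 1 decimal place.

Leg 1: track=114.9°, groundspeed=128.5 kt
Leg 2: track=28.3°, groundspeed=64.1 kt
Leg 3: track=240.2°, groundspeed=93.7 kt
Leg 4: track=140.0°, groundspeed=142.1 kt

Leg 1: heading 97.0°; drift +17.9° → track 114.9°, groundspeed 128.5 kt
Leg 2: heading 7.2°; drift +21.1° → track 28.3°, groundspeed 64.1 kt
Leg 3: heading 267.4°; drift -27.2° → track 240.2°, groundspeed 93.7 kt
Leg 4: heading 132.3°; drift +7.7° → track 140.0°, groundspeed 142.1 kt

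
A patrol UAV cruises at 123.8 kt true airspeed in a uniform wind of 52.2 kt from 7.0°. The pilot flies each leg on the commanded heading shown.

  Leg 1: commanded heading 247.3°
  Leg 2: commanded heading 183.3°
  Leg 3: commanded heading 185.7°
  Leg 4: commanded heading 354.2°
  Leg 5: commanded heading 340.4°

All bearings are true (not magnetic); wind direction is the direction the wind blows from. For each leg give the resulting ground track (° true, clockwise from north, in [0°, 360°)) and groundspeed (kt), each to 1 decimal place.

Leg 1: heading 247.3°; drift -16.9° → track 230.4°, groundspeed 156.4 kt
Leg 2: heading 183.3°; drift +1.1° → track 184.4°, groundspeed 175.9 kt
Leg 3: heading 185.7°; drift +0.4° → track 186.1°, groundspeed 176.0 kt
Leg 4: heading 354.2°; drift -9.0° → track 345.2°, groundspeed 73.8 kt
Leg 5: heading 340.4°; drift -16.9° → track 323.5°, groundspeed 80.6 kt

Leg 1: track=230.4°, groundspeed=156.4 kt
Leg 2: track=184.4°, groundspeed=175.9 kt
Leg 3: track=186.1°, groundspeed=176.0 kt
Leg 4: track=345.2°, groundspeed=73.8 kt
Leg 5: track=323.5°, groundspeed=80.6 kt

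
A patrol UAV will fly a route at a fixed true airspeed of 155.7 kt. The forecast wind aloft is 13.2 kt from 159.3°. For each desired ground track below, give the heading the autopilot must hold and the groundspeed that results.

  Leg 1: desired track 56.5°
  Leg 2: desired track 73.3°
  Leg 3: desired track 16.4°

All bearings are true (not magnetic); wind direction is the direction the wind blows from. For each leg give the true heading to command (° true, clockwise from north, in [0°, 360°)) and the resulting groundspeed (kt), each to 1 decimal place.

Leg 1: heading=61.2°, groundspeed=158.1 kt
Leg 2: heading=78.2°, groundspeed=154.2 kt
Leg 3: heading=19.3°, groundspeed=166.0 kt

Leg 1: desired track 56.5°; wind correction +4.7° → command heading 61.2°, groundspeed 158.1 kt
Leg 2: desired track 73.3°; wind correction +4.9° → command heading 78.2°, groundspeed 154.2 kt
Leg 3: desired track 16.4°; wind correction +2.9° → command heading 19.3°, groundspeed 166.0 kt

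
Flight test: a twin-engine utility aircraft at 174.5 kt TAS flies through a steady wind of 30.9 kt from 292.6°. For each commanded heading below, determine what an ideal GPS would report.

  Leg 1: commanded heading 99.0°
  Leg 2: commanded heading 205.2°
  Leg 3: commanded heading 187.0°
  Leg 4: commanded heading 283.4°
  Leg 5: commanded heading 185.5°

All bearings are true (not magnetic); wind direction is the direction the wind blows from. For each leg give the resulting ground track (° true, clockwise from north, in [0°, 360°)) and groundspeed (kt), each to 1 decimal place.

Leg 1: track=101.0°, groundspeed=204.7 kt
Leg 2: track=195.1°, groundspeed=175.8 kt
Leg 3: track=177.8°, groundspeed=185.2 kt
Leg 4: track=281.4°, groundspeed=144.1 kt
Leg 5: track=176.4°, groundspeed=185.9 kt

Leg 1: heading 99.0°; drift +2.0° → track 101.0°, groundspeed 204.7 kt
Leg 2: heading 205.2°; drift -10.1° → track 195.1°, groundspeed 175.8 kt
Leg 3: heading 187.0°; drift -9.2° → track 177.8°, groundspeed 185.2 kt
Leg 4: heading 283.4°; drift -2.0° → track 281.4°, groundspeed 144.1 kt
Leg 5: heading 185.5°; drift -9.1° → track 176.4°, groundspeed 185.9 kt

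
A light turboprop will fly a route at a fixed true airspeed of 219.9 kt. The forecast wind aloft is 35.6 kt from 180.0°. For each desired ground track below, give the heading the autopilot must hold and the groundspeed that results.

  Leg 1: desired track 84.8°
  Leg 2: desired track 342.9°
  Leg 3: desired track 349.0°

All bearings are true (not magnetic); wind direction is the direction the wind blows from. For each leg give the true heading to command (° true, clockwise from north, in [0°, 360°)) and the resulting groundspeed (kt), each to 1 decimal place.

Leg 1: heading=94.1°, groundspeed=220.2 kt
Leg 2: heading=340.2°, groundspeed=253.7 kt
Leg 3: heading=347.2°, groundspeed=254.7 kt

Leg 1: desired track 84.8°; wind correction +9.3° → command heading 94.1°, groundspeed 220.2 kt
Leg 2: desired track 342.9°; wind correction -2.7° → command heading 340.2°, groundspeed 253.7 kt
Leg 3: desired track 349.0°; wind correction -1.8° → command heading 347.2°, groundspeed 254.7 kt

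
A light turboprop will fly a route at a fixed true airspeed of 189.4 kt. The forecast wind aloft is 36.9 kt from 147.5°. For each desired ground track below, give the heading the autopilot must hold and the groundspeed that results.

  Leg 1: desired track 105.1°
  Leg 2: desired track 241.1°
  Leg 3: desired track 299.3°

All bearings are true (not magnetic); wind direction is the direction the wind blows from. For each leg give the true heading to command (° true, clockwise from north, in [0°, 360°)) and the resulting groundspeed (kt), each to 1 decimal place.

Leg 1: heading=112.6°, groundspeed=160.5 kt
Leg 2: heading=229.9°, groundspeed=188.1 kt
Leg 3: heading=294.0°, groundspeed=221.1 kt

Leg 1: desired track 105.1°; wind correction +7.5° → command heading 112.6°, groundspeed 160.5 kt
Leg 2: desired track 241.1°; wind correction -11.2° → command heading 229.9°, groundspeed 188.1 kt
Leg 3: desired track 299.3°; wind correction -5.3° → command heading 294.0°, groundspeed 221.1 kt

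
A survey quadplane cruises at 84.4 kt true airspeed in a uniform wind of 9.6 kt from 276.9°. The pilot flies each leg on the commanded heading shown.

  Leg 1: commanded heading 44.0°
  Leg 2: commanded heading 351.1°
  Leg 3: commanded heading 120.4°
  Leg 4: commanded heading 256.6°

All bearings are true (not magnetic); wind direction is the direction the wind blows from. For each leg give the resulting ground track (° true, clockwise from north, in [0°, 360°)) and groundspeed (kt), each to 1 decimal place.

Leg 1: heading 44.0°; drift +4.9° → track 48.9°, groundspeed 90.5 kt
Leg 2: heading 351.1°; drift +6.4° → track 357.5°, groundspeed 82.3 kt
Leg 3: heading 120.4°; drift -2.4° → track 118.0°, groundspeed 93.3 kt
Leg 4: heading 256.6°; drift -2.5° → track 254.1°, groundspeed 75.5 kt

Leg 1: track=48.9°, groundspeed=90.5 kt
Leg 2: track=357.5°, groundspeed=82.3 kt
Leg 3: track=118.0°, groundspeed=93.3 kt
Leg 4: track=254.1°, groundspeed=75.5 kt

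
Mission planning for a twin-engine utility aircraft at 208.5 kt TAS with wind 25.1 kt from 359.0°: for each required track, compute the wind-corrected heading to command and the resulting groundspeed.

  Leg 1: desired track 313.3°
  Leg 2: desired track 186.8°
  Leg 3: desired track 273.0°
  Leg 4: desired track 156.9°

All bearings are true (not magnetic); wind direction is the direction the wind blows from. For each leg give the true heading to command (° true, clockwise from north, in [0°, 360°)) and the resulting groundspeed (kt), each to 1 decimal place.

Leg 1: desired track 313.3°; wind correction +4.9° → command heading 318.2°, groundspeed 190.2 kt
Leg 2: desired track 186.8°; wind correction +0.9° → command heading 187.7°, groundspeed 233.3 kt
Leg 3: desired track 273.0°; wind correction +6.9° → command heading 279.9°, groundspeed 205.2 kt
Leg 4: desired track 156.9°; wind correction -2.6° → command heading 154.3°, groundspeed 231.5 kt

Leg 1: heading=318.2°, groundspeed=190.2 kt
Leg 2: heading=187.7°, groundspeed=233.3 kt
Leg 3: heading=279.9°, groundspeed=205.2 kt
Leg 4: heading=154.3°, groundspeed=231.5 kt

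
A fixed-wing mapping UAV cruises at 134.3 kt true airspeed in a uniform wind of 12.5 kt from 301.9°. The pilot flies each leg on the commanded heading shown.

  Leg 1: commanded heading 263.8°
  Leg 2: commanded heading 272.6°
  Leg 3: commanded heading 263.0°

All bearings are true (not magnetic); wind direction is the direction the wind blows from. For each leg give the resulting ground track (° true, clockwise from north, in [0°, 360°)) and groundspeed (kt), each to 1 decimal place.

Leg 1: track=260.3°, groundspeed=124.7 kt
Leg 2: track=269.8°, groundspeed=123.6 kt
Leg 3: track=259.4°, groundspeed=124.8 kt

Leg 1: heading 263.8°; drift -3.5° → track 260.3°, groundspeed 124.7 kt
Leg 2: heading 272.6°; drift -2.8° → track 269.8°, groundspeed 123.6 kt
Leg 3: heading 263.0°; drift -3.6° → track 259.4°, groundspeed 124.8 kt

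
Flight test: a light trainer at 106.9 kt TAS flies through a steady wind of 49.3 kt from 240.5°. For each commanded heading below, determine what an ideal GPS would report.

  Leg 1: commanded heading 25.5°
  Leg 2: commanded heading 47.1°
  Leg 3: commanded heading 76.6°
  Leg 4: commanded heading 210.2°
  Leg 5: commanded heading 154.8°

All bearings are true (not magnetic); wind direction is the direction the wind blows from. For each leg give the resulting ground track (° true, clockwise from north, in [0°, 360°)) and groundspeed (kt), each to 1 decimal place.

Leg 1: track=36.4°, groundspeed=150.0 kt
Leg 2: track=51.3°, groundspeed=155.3 kt
Leg 3: track=71.5°, groundspeed=154.9 kt
Leg 4: track=189.1°, groundspeed=69.0 kt
Leg 5: track=129.3°, groundspeed=114.3 kt

Leg 1: heading 25.5°; drift +10.9° → track 36.4°, groundspeed 150.0 kt
Leg 2: heading 47.1°; drift +4.2° → track 51.3°, groundspeed 155.3 kt
Leg 3: heading 76.6°; drift -5.1° → track 71.5°, groundspeed 154.9 kt
Leg 4: heading 210.2°; drift -21.1° → track 189.1°, groundspeed 69.0 kt
Leg 5: heading 154.8°; drift -25.5° → track 129.3°, groundspeed 114.3 kt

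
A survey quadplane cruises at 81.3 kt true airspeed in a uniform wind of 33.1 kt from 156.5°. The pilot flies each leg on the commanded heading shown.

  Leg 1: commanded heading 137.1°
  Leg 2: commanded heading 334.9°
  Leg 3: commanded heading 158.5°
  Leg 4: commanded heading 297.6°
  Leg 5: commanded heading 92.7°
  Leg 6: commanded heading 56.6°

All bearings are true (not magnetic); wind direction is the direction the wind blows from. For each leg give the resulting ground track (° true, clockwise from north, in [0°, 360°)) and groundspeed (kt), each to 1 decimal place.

Leg 1: heading 137.1°; drift -12.4° → track 124.7°, groundspeed 51.3 kt
Leg 2: heading 334.9°; drift +0.5° → track 335.4°, groundspeed 114.4 kt
Leg 3: heading 158.5°; drift +1.4° → track 159.9°, groundspeed 48.2 kt
Leg 4: heading 297.6°; drift +11.0° → track 308.6°, groundspeed 109.1 kt
Leg 5: heading 92.7°; drift -24.0° → track 68.7°, groundspeed 73.0 kt
Leg 6: heading 56.6°; drift -20.5° → track 36.1°, groundspeed 92.9 kt

Leg 1: track=124.7°, groundspeed=51.3 kt
Leg 2: track=335.4°, groundspeed=114.4 kt
Leg 3: track=159.9°, groundspeed=48.2 kt
Leg 4: track=308.6°, groundspeed=109.1 kt
Leg 5: track=68.7°, groundspeed=73.0 kt
Leg 6: track=36.1°, groundspeed=92.9 kt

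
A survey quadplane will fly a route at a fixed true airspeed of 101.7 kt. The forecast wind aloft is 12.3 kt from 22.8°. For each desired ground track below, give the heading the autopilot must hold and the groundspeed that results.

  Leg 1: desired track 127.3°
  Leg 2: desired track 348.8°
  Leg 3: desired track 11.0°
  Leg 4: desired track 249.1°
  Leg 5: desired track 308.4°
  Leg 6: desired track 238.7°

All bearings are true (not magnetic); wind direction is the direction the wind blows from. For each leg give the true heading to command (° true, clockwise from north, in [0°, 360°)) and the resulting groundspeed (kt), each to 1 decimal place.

Leg 1: desired track 127.3°; wind correction -6.7° → command heading 120.6°, groundspeed 104.1 kt
Leg 2: desired track 348.8°; wind correction +3.9° → command heading 352.7°, groundspeed 91.3 kt
Leg 3: desired track 11.0°; wind correction +1.4° → command heading 12.4°, groundspeed 89.6 kt
Leg 4: desired track 249.1°; wind correction +5.0° → command heading 254.1°, groundspeed 109.8 kt
Leg 5: desired track 308.4°; wind correction +6.7° → command heading 315.1°, groundspeed 97.7 kt
Leg 6: desired track 238.7°; wind correction +4.1° → command heading 242.8°, groundspeed 111.4 kt

Leg 1: heading=120.6°, groundspeed=104.1 kt
Leg 2: heading=352.7°, groundspeed=91.3 kt
Leg 3: heading=12.4°, groundspeed=89.6 kt
Leg 4: heading=254.1°, groundspeed=109.8 kt
Leg 5: heading=315.1°, groundspeed=97.7 kt
Leg 6: heading=242.8°, groundspeed=111.4 kt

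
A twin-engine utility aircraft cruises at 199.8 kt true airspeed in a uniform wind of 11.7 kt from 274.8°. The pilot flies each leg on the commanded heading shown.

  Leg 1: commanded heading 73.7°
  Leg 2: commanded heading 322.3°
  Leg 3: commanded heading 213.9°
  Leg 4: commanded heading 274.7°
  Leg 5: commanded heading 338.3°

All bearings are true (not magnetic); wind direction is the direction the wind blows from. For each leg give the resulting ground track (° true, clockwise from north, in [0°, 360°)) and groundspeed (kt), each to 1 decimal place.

Leg 1: track=74.8°, groundspeed=210.8 kt
Leg 2: track=324.9°, groundspeed=192.1 kt
Leg 3: track=210.9°, groundspeed=194.4 kt
Leg 4: track=274.7°, groundspeed=188.1 kt
Leg 5: track=341.4°, groundspeed=194.9 kt

Leg 1: heading 73.7°; drift +1.1° → track 74.8°, groundspeed 210.8 kt
Leg 2: heading 322.3°; drift +2.6° → track 324.9°, groundspeed 192.1 kt
Leg 3: heading 213.9°; drift -3.0° → track 210.9°, groundspeed 194.4 kt
Leg 4: heading 274.7°; drift +0.0° → track 274.7°, groundspeed 188.1 kt
Leg 5: heading 338.3°; drift +3.1° → track 341.4°, groundspeed 194.9 kt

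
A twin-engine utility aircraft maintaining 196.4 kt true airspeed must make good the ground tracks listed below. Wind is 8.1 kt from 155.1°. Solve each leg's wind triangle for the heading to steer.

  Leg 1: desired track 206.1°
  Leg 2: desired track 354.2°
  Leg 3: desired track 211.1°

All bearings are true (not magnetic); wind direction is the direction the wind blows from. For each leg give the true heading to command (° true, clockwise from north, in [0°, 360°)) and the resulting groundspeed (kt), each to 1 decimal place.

Leg 1: desired track 206.1°; wind correction -1.8° → command heading 204.3°, groundspeed 191.2 kt
Leg 2: desired track 354.2°; wind correction +0.8° → command heading 355.0°, groundspeed 204.0 kt
Leg 3: desired track 211.1°; wind correction -2.0° → command heading 209.1°, groundspeed 191.8 kt

Leg 1: heading=204.3°, groundspeed=191.2 kt
Leg 2: heading=355.0°, groundspeed=204.0 kt
Leg 3: heading=209.1°, groundspeed=191.8 kt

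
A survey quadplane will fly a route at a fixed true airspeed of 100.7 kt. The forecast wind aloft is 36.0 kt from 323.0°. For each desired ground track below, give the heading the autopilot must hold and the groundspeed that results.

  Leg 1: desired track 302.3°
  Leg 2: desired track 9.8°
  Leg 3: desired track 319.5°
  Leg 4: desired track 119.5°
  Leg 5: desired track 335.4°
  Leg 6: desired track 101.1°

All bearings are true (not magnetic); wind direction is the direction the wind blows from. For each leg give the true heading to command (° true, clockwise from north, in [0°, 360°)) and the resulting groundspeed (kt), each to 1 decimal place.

Leg 1: heading=309.6°, groundspeed=66.2 kt
Leg 2: heading=354.7°, groundspeed=72.6 kt
Leg 3: heading=320.8°, groundspeed=64.7 kt
Leg 4: heading=111.3°, groundspeed=132.7 kt
Leg 5: heading=331.0°, groundspeed=65.2 kt
Leg 6: heading=87.3°, groundspeed=124.6 kt

Leg 1: desired track 302.3°; wind correction +7.3° → command heading 309.6°, groundspeed 66.2 kt
Leg 2: desired track 9.8°; wind correction -15.1° → command heading 354.7°, groundspeed 72.6 kt
Leg 3: desired track 319.5°; wind correction +1.3° → command heading 320.8°, groundspeed 64.7 kt
Leg 4: desired track 119.5°; wind correction -8.2° → command heading 111.3°, groundspeed 132.7 kt
Leg 5: desired track 335.4°; wind correction -4.4° → command heading 331.0°, groundspeed 65.2 kt
Leg 6: desired track 101.1°; wind correction -13.8° → command heading 87.3°, groundspeed 124.6 kt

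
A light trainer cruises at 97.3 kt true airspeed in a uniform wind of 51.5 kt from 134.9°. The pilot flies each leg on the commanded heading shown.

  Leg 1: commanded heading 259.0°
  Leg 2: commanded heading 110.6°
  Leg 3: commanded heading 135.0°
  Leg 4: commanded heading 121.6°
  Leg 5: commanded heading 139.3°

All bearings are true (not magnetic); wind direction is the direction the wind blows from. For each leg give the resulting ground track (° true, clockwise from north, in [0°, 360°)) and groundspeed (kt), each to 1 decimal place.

Leg 1: heading 259.0°; drift +18.7° → track 277.7°, groundspeed 133.2 kt
Leg 2: heading 110.6°; drift -22.8° → track 87.8°, groundspeed 54.6 kt
Leg 3: heading 135.0°; drift +0.1° → track 135.1°, groundspeed 45.8 kt
Leg 4: heading 121.6°; drift -14.1° → track 107.5°, groundspeed 48.6 kt
Leg 5: heading 139.3°; drift +4.9° → track 144.2°, groundspeed 46.1 kt

Leg 1: track=277.7°, groundspeed=133.2 kt
Leg 2: track=87.8°, groundspeed=54.6 kt
Leg 3: track=135.1°, groundspeed=45.8 kt
Leg 4: track=107.5°, groundspeed=48.6 kt
Leg 5: track=144.2°, groundspeed=46.1 kt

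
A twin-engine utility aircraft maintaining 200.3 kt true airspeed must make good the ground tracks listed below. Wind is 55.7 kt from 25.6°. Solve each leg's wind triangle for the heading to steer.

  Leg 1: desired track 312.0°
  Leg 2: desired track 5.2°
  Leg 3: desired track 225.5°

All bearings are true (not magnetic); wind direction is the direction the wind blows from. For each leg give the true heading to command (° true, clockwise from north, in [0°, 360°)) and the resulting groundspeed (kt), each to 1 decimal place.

Leg 1: heading=327.5°, groundspeed=177.3 kt
Leg 2: heading=10.8°, groundspeed=147.2 kt
Leg 3: heading=230.9°, groundspeed=251.8 kt

Leg 1: desired track 312.0°; wind correction +15.5° → command heading 327.5°, groundspeed 177.3 kt
Leg 2: desired track 5.2°; wind correction +5.6° → command heading 10.8°, groundspeed 147.2 kt
Leg 3: desired track 225.5°; wind correction +5.4° → command heading 230.9°, groundspeed 251.8 kt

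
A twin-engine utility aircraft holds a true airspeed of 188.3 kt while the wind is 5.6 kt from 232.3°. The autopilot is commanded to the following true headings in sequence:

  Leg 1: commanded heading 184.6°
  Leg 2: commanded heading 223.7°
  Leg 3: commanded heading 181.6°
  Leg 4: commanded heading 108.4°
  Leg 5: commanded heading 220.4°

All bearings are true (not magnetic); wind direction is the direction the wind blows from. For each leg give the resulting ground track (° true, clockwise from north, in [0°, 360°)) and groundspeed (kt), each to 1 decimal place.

Leg 1: track=183.3°, groundspeed=184.6 kt
Leg 2: track=223.4°, groundspeed=182.8 kt
Leg 3: track=180.3°, groundspeed=184.8 kt
Leg 4: track=107.0°, groundspeed=191.5 kt
Leg 5: track=220.0°, groundspeed=182.8 kt

Leg 1: heading 184.6°; drift -1.3° → track 183.3°, groundspeed 184.6 kt
Leg 2: heading 223.7°; drift -0.3° → track 223.4°, groundspeed 182.8 kt
Leg 3: heading 181.6°; drift -1.3° → track 180.3°, groundspeed 184.8 kt
Leg 4: heading 108.4°; drift -1.4° → track 107.0°, groundspeed 191.5 kt
Leg 5: heading 220.4°; drift -0.4° → track 220.0°, groundspeed 182.8 kt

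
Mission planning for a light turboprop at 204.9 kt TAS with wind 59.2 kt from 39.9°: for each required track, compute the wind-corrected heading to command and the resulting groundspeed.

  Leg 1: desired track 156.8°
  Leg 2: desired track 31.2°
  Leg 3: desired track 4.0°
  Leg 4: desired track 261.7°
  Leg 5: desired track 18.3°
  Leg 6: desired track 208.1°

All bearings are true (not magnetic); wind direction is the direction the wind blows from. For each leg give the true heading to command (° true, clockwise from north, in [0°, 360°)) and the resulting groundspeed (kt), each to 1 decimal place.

Leg 1: desired track 156.8°; wind correction -14.9° → command heading 141.9°, groundspeed 224.8 kt
Leg 2: desired track 31.2°; wind correction +2.5° → command heading 33.7°, groundspeed 146.2 kt
Leg 3: desired track 4.0°; wind correction +9.8° → command heading 13.8°, groundspeed 154.0 kt
Leg 4: desired track 261.7°; wind correction +11.1° → command heading 272.8°, groundspeed 245.2 kt
Leg 5: desired track 18.3°; wind correction +6.1° → command heading 24.4°, groundspeed 148.7 kt
Leg 6: desired track 208.1°; wind correction -3.4° → command heading 204.7°, groundspeed 262.5 kt

Leg 1: heading=141.9°, groundspeed=224.8 kt
Leg 2: heading=33.7°, groundspeed=146.2 kt
Leg 3: heading=13.8°, groundspeed=154.0 kt
Leg 4: heading=272.8°, groundspeed=245.2 kt
Leg 5: heading=24.4°, groundspeed=148.7 kt
Leg 6: heading=204.7°, groundspeed=262.5 kt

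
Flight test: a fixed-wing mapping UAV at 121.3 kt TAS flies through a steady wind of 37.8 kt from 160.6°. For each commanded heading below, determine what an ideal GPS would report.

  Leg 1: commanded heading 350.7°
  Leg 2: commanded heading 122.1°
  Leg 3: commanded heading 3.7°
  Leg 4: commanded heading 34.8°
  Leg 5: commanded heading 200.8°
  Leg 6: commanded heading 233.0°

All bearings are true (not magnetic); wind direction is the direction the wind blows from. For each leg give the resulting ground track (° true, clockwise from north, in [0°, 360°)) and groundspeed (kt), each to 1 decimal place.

Leg 1: track=348.3°, groundspeed=158.7 kt
Leg 2: track=107.7°, groundspeed=94.7 kt
Leg 3: track=358.3°, groundspeed=156.8 kt
Leg 4: track=22.7°, groundspeed=146.7 kt
Leg 5: track=215.6°, groundspeed=95.6 kt
Leg 6: track=251.2°, groundspeed=115.6 kt

Leg 1: heading 350.7°; drift -2.4° → track 348.3°, groundspeed 158.7 kt
Leg 2: heading 122.1°; drift -14.4° → track 107.7°, groundspeed 94.7 kt
Leg 3: heading 3.7°; drift -5.4° → track 358.3°, groundspeed 156.8 kt
Leg 4: heading 34.8°; drift -12.1° → track 22.7°, groundspeed 146.7 kt
Leg 5: heading 200.8°; drift +14.8° → track 215.6°, groundspeed 95.6 kt
Leg 6: heading 233.0°; drift +18.2° → track 251.2°, groundspeed 115.6 kt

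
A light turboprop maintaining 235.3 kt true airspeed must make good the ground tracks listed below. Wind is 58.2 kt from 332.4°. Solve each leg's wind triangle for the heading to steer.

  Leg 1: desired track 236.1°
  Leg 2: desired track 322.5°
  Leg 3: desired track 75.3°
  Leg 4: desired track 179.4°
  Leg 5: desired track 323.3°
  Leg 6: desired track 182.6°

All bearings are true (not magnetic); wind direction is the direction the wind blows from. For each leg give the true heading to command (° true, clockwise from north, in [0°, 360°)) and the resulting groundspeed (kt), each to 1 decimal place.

Leg 1: desired track 236.1°; wind correction +14.2° → command heading 250.3°, groundspeed 234.5 kt
Leg 2: desired track 322.5°; wind correction +2.4° → command heading 324.9°, groundspeed 177.8 kt
Leg 3: desired track 75.3°; wind correction -14.0° → command heading 61.3°, groundspeed 241.4 kt
Leg 4: desired track 179.4°; wind correction +6.4° → command heading 185.8°, groundspeed 285.7 kt
Leg 5: desired track 323.3°; wind correction +2.2° → command heading 325.5°, groundspeed 177.7 kt
Leg 6: desired track 182.6°; wind correction +7.1° → command heading 189.7°, groundspeed 283.8 kt

Leg 1: heading=250.3°, groundspeed=234.5 kt
Leg 2: heading=324.9°, groundspeed=177.8 kt
Leg 3: heading=61.3°, groundspeed=241.4 kt
Leg 4: heading=185.8°, groundspeed=285.7 kt
Leg 5: heading=325.5°, groundspeed=177.7 kt
Leg 6: heading=189.7°, groundspeed=283.8 kt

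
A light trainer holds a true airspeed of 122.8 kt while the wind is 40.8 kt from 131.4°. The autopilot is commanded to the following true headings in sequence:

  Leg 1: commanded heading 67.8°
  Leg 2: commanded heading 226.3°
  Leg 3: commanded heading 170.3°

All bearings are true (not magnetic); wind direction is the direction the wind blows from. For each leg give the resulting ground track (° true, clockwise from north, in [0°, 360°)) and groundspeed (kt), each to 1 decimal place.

Leg 1: track=48.6°, groundspeed=110.9 kt
Leg 2: track=244.1°, groundspeed=132.7 kt
Leg 3: track=186.0°, groundspeed=94.6 kt

Leg 1: heading 67.8°; drift -19.2° → track 48.6°, groundspeed 110.9 kt
Leg 2: heading 226.3°; drift +17.8° → track 244.1°, groundspeed 132.7 kt
Leg 3: heading 170.3°; drift +15.7° → track 186.0°, groundspeed 94.6 kt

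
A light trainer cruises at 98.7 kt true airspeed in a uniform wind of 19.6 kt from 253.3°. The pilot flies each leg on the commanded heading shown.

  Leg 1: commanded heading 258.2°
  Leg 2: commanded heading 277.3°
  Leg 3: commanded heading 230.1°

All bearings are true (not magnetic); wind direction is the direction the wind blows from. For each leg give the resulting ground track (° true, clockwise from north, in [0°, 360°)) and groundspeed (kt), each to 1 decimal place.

Leg 1: track=259.4°, groundspeed=79.2 kt
Leg 2: track=282.9°, groundspeed=81.2 kt
Leg 3: track=224.6°, groundspeed=81.1 kt

Leg 1: heading 258.2°; drift +1.2° → track 259.4°, groundspeed 79.2 kt
Leg 2: heading 277.3°; drift +5.6° → track 282.9°, groundspeed 81.2 kt
Leg 3: heading 230.1°; drift -5.5° → track 224.6°, groundspeed 81.1 kt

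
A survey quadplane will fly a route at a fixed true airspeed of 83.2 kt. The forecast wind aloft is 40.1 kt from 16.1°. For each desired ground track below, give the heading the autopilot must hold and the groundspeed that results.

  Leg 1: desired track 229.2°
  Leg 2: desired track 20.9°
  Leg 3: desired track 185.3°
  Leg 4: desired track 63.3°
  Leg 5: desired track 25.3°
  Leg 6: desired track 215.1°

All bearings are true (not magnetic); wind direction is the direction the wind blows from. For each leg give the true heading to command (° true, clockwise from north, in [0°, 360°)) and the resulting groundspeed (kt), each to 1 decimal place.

Leg 1: heading=244.5°, groundspeed=113.9 kt
Leg 2: heading=18.6°, groundspeed=43.2 kt
Leg 3: heading=180.1°, groundspeed=122.2 kt
Leg 4: heading=42.6°, groundspeed=50.6 kt
Leg 5: heading=20.9°, groundspeed=43.4 kt
Leg 6: heading=224.1°, groundspeed=120.1 kt

Leg 1: desired track 229.2°; wind correction +15.3° → command heading 244.5°, groundspeed 113.9 kt
Leg 2: desired track 20.9°; wind correction -2.3° → command heading 18.6°, groundspeed 43.2 kt
Leg 3: desired track 185.3°; wind correction -5.2° → command heading 180.1°, groundspeed 122.2 kt
Leg 4: desired track 63.3°; wind correction -20.7° → command heading 42.6°, groundspeed 50.6 kt
Leg 5: desired track 25.3°; wind correction -4.4° → command heading 20.9°, groundspeed 43.4 kt
Leg 6: desired track 215.1°; wind correction +9.0° → command heading 224.1°, groundspeed 120.1 kt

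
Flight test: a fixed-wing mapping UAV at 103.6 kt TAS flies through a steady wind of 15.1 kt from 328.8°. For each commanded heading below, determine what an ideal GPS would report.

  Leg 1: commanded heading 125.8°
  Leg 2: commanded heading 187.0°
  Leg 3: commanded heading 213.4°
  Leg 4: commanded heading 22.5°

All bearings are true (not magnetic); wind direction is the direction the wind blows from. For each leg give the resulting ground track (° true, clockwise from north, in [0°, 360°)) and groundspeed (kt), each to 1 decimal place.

Leg 1: heading 125.8°; drift +2.9° → track 128.7°, groundspeed 117.6 kt
Leg 2: heading 187.0°; drift -4.6° → track 182.4°, groundspeed 115.8 kt
Leg 3: heading 213.4°; drift -7.1° → track 206.3°, groundspeed 110.9 kt
Leg 4: heading 22.5°; drift +7.3° → track 29.8°, groundspeed 95.4 kt

Leg 1: track=128.7°, groundspeed=117.6 kt
Leg 2: track=182.4°, groundspeed=115.8 kt
Leg 3: track=206.3°, groundspeed=110.9 kt
Leg 4: track=29.8°, groundspeed=95.4 kt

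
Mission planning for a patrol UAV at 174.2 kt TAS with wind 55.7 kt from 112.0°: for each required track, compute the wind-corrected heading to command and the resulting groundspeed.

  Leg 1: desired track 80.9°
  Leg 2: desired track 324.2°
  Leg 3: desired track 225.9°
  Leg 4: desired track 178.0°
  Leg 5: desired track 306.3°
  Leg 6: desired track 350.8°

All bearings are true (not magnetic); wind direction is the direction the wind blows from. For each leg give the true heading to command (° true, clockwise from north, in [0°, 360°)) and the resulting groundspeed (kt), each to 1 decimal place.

Leg 1: heading=90.4°, groundspeed=124.1 kt
Leg 2: heading=334.0°, groundspeed=218.8 kt
Leg 3: heading=208.9°, groundspeed=189.2 kt
Leg 4: heading=161.0°, groundspeed=143.9 kt
Leg 5: heading=310.8°, groundspeed=227.6 kt
Leg 6: heading=6.7°, groundspeed=196.4 kt

Leg 1: desired track 80.9°; wind correction +9.5° → command heading 90.4°, groundspeed 124.1 kt
Leg 2: desired track 324.2°; wind correction +9.8° → command heading 334.0°, groundspeed 218.8 kt
Leg 3: desired track 225.9°; wind correction -17.0° → command heading 208.9°, groundspeed 189.2 kt
Leg 4: desired track 178.0°; wind correction -17.0° → command heading 161.0°, groundspeed 143.9 kt
Leg 5: desired track 306.3°; wind correction +4.5° → command heading 310.8°, groundspeed 227.6 kt
Leg 6: desired track 350.8°; wind correction +15.9° → command heading 6.7°, groundspeed 196.4 kt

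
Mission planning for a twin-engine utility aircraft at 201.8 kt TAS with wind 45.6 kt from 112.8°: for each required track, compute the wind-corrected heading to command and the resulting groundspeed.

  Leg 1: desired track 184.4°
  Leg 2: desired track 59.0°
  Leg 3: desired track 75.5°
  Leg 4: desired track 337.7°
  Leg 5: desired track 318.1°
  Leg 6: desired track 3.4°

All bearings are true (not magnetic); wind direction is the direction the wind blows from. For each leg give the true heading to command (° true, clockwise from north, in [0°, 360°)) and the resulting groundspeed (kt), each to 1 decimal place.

Leg 1: desired track 184.4°; wind correction -12.4° → command heading 172.0°, groundspeed 182.7 kt
Leg 2: desired track 59.0°; wind correction +10.5° → command heading 69.5°, groundspeed 171.5 kt
Leg 3: desired track 75.5°; wind correction +7.9° → command heading 83.4°, groundspeed 163.6 kt
Leg 4: desired track 337.7°; wind correction +9.2° → command heading 346.9°, groundspeed 231.5 kt
Leg 5: desired track 318.1°; wind correction +5.5° → command heading 323.6°, groundspeed 242.1 kt
Leg 6: desired track 3.4°; wind correction +12.3° → command heading 15.7°, groundspeed 212.3 kt

Leg 1: heading=172.0°, groundspeed=182.7 kt
Leg 2: heading=69.5°, groundspeed=171.5 kt
Leg 3: heading=83.4°, groundspeed=163.6 kt
Leg 4: heading=346.9°, groundspeed=231.5 kt
Leg 5: heading=323.6°, groundspeed=242.1 kt
Leg 6: heading=15.7°, groundspeed=212.3 kt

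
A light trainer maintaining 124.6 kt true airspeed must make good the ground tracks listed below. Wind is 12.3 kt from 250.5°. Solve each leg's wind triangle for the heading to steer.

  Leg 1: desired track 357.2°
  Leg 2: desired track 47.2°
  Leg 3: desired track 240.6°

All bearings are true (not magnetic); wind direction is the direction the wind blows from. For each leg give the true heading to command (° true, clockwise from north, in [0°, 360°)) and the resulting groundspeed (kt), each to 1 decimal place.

Leg 1: desired track 357.2°; wind correction -5.4° → command heading 351.8°, groundspeed 127.6 kt
Leg 2: desired track 47.2°; wind correction -2.2° → command heading 45.0°, groundspeed 135.8 kt
Leg 3: desired track 240.6°; wind correction +1.0° → command heading 241.6°, groundspeed 112.5 kt

Leg 1: heading=351.8°, groundspeed=127.6 kt
Leg 2: heading=45.0°, groundspeed=135.8 kt
Leg 3: heading=241.6°, groundspeed=112.5 kt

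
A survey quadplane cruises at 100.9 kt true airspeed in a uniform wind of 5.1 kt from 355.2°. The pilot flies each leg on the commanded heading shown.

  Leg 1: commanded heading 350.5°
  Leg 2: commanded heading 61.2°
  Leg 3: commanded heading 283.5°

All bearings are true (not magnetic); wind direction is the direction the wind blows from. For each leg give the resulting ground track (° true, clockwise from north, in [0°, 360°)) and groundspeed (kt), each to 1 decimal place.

Leg 1: heading 350.5°; drift -0.2° → track 350.3°, groundspeed 95.8 kt
Leg 2: heading 61.2°; drift +2.7° → track 63.9°, groundspeed 98.9 kt
Leg 3: heading 283.5°; drift -2.8° → track 280.7°, groundspeed 99.4 kt

Leg 1: track=350.3°, groundspeed=95.8 kt
Leg 2: track=63.9°, groundspeed=98.9 kt
Leg 3: track=280.7°, groundspeed=99.4 kt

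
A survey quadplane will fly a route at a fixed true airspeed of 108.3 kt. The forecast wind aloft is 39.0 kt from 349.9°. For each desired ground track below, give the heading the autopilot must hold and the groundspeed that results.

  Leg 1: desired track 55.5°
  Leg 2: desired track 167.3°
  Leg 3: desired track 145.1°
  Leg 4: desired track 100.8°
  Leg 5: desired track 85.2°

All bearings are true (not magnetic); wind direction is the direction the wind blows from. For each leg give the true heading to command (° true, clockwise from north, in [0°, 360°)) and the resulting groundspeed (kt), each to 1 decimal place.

Leg 1: desired track 55.5°; wind correction -19.1° → command heading 36.4°, groundspeed 86.2 kt
Leg 2: desired track 167.3°; wind correction -0.9° → command heading 166.4°, groundspeed 147.2 kt
Leg 3: desired track 145.1°; wind correction -8.7° → command heading 136.4°, groundspeed 142.5 kt
Leg 4: desired track 100.8°; wind correction -19.7° → command heading 81.1°, groundspeed 115.9 kt
Leg 5: desired track 85.2°; wind correction -21.0° → command heading 64.2°, groundspeed 104.7 kt

Leg 1: heading=36.4°, groundspeed=86.2 kt
Leg 2: heading=166.4°, groundspeed=147.2 kt
Leg 3: heading=136.4°, groundspeed=142.5 kt
Leg 4: heading=81.1°, groundspeed=115.9 kt
Leg 5: heading=64.2°, groundspeed=104.7 kt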